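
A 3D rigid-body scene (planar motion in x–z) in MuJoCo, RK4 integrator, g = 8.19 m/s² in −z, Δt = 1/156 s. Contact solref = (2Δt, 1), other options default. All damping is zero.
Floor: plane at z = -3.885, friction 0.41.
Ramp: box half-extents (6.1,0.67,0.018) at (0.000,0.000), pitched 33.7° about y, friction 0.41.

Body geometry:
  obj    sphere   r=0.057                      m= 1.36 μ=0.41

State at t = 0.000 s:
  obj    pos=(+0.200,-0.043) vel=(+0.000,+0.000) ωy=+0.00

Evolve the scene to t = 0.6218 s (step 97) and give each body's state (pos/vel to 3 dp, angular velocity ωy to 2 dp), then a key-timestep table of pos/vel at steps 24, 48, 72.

State at t = 0.6218 s:
  obj    pos=(+0.722,-0.391) vel=(+1.679,-1.120) ωy=+35.39

Key-timestep trajectory:
   step    t(s)  obj.x    obj.z    obj.vx   obj.vz 
     24  0.1538   +0.232  -0.065  +0.416  -0.277
     48  0.3077   +0.328  -0.129  +0.831  -0.554
     72  0.4615   +0.488  -0.235  +1.246  -0.831


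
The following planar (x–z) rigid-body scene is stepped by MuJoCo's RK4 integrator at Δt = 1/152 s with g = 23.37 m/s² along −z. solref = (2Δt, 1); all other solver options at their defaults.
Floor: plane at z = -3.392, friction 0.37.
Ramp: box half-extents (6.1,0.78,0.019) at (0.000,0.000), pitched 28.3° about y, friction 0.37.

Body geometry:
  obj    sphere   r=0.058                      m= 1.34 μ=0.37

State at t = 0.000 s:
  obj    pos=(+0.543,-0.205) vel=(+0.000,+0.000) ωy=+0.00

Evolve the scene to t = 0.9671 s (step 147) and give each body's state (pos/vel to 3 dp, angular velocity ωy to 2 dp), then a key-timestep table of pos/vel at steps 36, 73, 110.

State at t = 0.9671 s:
  obj    pos=(+3.802,-1.960) vel=(+6.738,-3.628) ωy=+131.94

Key-timestep trajectory:
   step    t(s)  obj.x    obj.z    obj.vx   obj.vz 
     36  0.2368   +0.739  -0.310  +1.651  -0.889
     73  0.4803   +1.347  -0.638  +3.347  -1.802
    110  0.7237   +2.368  -1.188  +5.042  -2.715


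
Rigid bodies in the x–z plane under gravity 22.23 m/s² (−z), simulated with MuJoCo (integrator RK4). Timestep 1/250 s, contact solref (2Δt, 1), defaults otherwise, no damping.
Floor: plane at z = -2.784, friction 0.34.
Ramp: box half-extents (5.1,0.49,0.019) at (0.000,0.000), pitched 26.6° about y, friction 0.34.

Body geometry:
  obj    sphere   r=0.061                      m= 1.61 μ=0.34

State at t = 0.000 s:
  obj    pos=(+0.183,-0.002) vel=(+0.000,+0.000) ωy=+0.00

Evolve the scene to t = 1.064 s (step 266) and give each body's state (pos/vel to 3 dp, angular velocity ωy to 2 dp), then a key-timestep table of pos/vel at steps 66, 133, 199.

State at t = 1.064 s:
  obj    pos=(+3.782,-1.804) vel=(+6.764,-3.387) ωy=+124.00

Key-timestep trajectory:
   step    t(s)  obj.x    obj.z    obj.vx   obj.vz 
     66  0.2640   +0.405  -0.113  +1.679  -0.841
    133  0.5320   +1.083  -0.453  +3.382  -1.694
    199  0.7960   +2.197  -1.011  +5.060  -2.534


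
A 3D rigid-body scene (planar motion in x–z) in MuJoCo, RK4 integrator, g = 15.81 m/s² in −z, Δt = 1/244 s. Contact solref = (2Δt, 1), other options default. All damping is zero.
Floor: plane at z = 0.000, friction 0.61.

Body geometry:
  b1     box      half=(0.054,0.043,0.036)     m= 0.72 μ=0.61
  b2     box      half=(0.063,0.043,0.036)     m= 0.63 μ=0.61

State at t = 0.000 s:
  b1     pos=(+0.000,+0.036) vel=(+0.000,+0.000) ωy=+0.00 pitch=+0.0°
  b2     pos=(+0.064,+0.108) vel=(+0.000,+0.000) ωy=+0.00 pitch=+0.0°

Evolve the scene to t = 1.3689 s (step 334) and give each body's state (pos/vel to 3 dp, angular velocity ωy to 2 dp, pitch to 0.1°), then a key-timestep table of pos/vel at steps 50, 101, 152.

State at t = 1.3689 s:
  b1     pos=(+0.000,+0.036) vel=(+0.000,+0.000) ωy=+0.00 pitch=+0.0°
  b2     pos=(+0.124,+0.063) vel=(+0.000,+0.000) ωy=+0.00 pitch=+90.0°

Key-timestep trajectory:
   step    t(s)  b1.x    b1.z    b1.vx   b1.vz   b2.x    b2.z    b2.vx   b2.vz 
     50  0.2049   +0.000  +0.036  +0.000  +0.000   +0.108  +0.069  +0.554  -0.095
    101  0.4139   +0.000  +0.036  +0.000  +0.000   +0.149  +0.072  -0.047  -0.007
    152  0.6230   +0.000  +0.036  +0.000  +0.000   +0.118  +0.066  +0.101  -0.045


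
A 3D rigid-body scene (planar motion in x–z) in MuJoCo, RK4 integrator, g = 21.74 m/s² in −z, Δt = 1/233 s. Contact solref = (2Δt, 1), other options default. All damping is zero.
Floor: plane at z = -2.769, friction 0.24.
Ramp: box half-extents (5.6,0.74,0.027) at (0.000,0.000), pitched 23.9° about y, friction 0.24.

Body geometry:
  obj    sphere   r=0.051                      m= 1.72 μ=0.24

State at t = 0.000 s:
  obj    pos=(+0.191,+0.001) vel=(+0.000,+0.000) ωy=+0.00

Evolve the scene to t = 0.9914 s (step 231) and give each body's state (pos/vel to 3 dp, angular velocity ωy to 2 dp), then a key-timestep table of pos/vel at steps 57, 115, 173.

State at t = 0.9914 s:
  obj    pos=(+3.018,-1.252) vel=(+5.702,-2.527) ωy=+122.28

Key-timestep trajectory:
   step    t(s)  obj.x    obj.z    obj.vx   obj.vz 
     57  0.2446   +0.363  -0.076  +1.407  -0.624
    115  0.4936   +0.892  -0.310  +2.839  -1.258
    173  0.7425   +1.777  -0.702  +4.271  -1.893


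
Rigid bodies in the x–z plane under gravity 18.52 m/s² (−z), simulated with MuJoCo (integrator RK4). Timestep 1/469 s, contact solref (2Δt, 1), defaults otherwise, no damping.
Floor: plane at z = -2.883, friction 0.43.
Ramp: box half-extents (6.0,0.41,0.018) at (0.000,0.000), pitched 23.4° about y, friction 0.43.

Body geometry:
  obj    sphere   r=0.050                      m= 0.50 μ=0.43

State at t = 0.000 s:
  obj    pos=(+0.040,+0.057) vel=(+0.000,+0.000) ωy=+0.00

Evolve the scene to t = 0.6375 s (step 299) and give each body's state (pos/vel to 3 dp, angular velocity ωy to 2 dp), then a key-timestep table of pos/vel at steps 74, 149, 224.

State at t = 0.6375 s:
  obj    pos=(+1.020,-0.367) vel=(+3.074,-1.330) ωy=+66.98

Key-timestep trajectory:
   step    t(s)  obj.x    obj.z    obj.vx   obj.vz 
     74  0.1578   +0.100  +0.031  +0.761  -0.329
    149  0.3177   +0.283  -0.049  +1.532  -0.663
    224  0.4776   +0.590  -0.181  +2.303  -0.997


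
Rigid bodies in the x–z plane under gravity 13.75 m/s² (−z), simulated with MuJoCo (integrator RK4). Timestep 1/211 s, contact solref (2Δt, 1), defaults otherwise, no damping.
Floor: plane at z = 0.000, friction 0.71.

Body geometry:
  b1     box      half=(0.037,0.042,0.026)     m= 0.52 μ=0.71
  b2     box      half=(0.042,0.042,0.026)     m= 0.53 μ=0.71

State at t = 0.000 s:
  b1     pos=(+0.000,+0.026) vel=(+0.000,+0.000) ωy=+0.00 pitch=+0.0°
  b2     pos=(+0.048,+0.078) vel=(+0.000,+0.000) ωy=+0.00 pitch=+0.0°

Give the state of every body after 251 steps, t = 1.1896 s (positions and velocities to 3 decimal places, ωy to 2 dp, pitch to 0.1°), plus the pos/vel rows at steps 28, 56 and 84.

State at t = 1.1896 s:
  b1     pos=(+0.000,+0.026) vel=(+0.000,+0.000) ωy=+0.00 pitch=+0.0°
  b2     pos=(+0.089,+0.042) vel=(+0.000,+0.000) ωy=+0.00 pitch=+90.0°

Key-timestep trajectory:
   step    t(s)  b1.x    b1.z    b1.vx   b1.vz   b2.x    b2.z    b2.vx   b2.vz 
     28  0.1327   +0.000  +0.026  +0.000  +0.000   +0.068  +0.053  +0.227  -0.681
     56  0.2654   +0.000  +0.026  +0.000  +0.000   +0.101  +0.047  +0.022  +0.006
     84  0.3981   +0.000  +0.026  +0.000  +0.000   +0.086  +0.043  +0.002  +0.013


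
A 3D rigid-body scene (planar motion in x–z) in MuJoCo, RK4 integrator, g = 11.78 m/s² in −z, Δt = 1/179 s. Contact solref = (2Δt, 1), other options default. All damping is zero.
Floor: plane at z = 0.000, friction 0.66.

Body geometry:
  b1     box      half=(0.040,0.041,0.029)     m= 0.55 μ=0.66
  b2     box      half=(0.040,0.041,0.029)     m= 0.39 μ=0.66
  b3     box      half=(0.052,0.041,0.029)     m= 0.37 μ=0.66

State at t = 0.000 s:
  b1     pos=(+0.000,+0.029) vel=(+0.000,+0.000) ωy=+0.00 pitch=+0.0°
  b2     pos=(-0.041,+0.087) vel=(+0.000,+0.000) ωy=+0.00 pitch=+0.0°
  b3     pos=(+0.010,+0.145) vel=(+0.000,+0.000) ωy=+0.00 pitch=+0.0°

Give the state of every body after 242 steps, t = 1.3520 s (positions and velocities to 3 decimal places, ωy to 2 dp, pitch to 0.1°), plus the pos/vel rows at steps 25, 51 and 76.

State at t = 1.3520 s:
  b1     pos=(+0.000,+0.029) vel=(+0.000,+0.000) ωy=+0.00 pitch=+0.0°
  b2     pos=(-0.078,+0.040) vel=(+0.000,+0.000) ωy=+0.00 pitch=-90.0°
  b3     pos=(+0.133,+0.029) vel=(+0.000,+0.000) ωy=+0.00 pitch=+180.0°

Key-timestep trajectory:
   step    t(s)  b1.x    b1.z    b1.vx   b1.vz   b2.x    b2.z    b2.vx   b2.vz   b3.x    b3.z    b3.vx   b3.vz 
     25  0.1397   +0.000  +0.029  +0.000  +0.000   -0.041  +0.087  -0.001  +0.000   +0.027  +0.129  +0.215  -0.399
     51  0.2849   +0.000  +0.029  +0.000  +0.000   -0.044  +0.087  -0.060  -0.009   +0.082  +0.096  +0.494  -0.497
     76  0.4246   +0.000  +0.029  +0.000  +0.000   -0.066  +0.071  -0.251  -0.433   +0.133  +0.029  -0.007  +0.018


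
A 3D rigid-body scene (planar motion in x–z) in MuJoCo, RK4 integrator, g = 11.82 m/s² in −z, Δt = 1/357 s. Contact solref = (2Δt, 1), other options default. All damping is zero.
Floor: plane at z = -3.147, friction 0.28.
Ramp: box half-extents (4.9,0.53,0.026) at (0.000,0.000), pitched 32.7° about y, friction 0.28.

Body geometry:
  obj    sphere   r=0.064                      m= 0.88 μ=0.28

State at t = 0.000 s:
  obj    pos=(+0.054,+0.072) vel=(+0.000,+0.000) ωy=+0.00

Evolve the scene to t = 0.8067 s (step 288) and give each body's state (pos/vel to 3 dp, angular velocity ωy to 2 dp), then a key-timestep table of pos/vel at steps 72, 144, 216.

State at t = 0.8067 s:
  obj    pos=(+1.303,-0.730) vel=(+3.097,-1.988) ωy=+57.48

Key-timestep trajectory:
   step    t(s)  obj.x    obj.z    obj.vx   obj.vz 
     72  0.2017   +0.132  +0.022  +0.774  -0.497
    144  0.4034   +0.366  -0.128  +1.548  -0.994
    216  0.6050   +0.757  -0.379  +2.322  -1.491


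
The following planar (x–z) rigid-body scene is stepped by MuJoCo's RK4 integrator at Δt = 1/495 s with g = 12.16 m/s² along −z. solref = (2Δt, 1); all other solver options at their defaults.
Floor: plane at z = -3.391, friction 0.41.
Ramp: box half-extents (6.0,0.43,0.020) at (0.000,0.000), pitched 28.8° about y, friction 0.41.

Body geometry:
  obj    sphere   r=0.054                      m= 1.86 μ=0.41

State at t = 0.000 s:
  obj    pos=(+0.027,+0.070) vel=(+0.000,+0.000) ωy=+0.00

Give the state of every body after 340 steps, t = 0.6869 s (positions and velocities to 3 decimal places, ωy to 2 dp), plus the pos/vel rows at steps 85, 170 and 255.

State at t = 0.6869 s:
  obj    pos=(+0.892,-0.406) vel=(+2.519,-1.385) ωy=+53.22

Key-timestep trajectory:
   step    t(s)  obj.x    obj.z    obj.vx   obj.vz 
     85  0.1717   +0.081  +0.040  +0.630  -0.346
    170  0.3434   +0.243  -0.049  +1.259  -0.692
    255  0.5152   +0.513  -0.198  +1.889  -1.038


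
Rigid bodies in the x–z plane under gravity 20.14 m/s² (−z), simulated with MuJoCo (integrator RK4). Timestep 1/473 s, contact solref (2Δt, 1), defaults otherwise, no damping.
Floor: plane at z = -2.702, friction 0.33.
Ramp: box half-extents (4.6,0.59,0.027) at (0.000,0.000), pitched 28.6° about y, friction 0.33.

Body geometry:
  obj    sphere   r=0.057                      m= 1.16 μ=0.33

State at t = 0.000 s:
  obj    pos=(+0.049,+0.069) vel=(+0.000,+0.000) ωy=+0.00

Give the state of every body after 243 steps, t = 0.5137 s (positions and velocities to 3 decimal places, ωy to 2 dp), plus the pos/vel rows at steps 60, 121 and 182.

State at t = 0.5137 s:
  obj    pos=(+0.847,-0.366) vel=(+3.106,-1.694) ωy=+62.06

Key-timestep trajectory:
   step    t(s)  obj.x    obj.z    obj.vx   obj.vz 
     60  0.1268   +0.098  +0.042  +0.767  -0.418
    121  0.2558   +0.247  -0.039  +1.547  -0.843
    182  0.3848   +0.497  -0.175  +2.327  -1.268


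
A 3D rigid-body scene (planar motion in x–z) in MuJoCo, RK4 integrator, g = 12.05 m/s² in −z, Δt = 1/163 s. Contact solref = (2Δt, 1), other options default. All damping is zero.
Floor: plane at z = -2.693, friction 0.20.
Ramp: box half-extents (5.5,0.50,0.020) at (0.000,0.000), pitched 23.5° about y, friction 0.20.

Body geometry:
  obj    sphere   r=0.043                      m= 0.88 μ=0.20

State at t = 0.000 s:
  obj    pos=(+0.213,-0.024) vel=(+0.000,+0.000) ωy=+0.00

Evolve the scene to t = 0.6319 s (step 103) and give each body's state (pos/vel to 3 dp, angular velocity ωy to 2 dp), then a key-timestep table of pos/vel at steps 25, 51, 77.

State at t = 0.6319 s:
  obj    pos=(+0.842,-0.297) vel=(+1.989,-0.865) ωy=+50.41

Key-timestep trajectory:
   step    t(s)  obj.x    obj.z    obj.vx   obj.vz 
     25  0.1534   +0.250  -0.040  +0.483  -0.210
     51  0.3129   +0.367  -0.091  +0.985  -0.428
     77  0.4724   +0.564  -0.177  +1.487  -0.647


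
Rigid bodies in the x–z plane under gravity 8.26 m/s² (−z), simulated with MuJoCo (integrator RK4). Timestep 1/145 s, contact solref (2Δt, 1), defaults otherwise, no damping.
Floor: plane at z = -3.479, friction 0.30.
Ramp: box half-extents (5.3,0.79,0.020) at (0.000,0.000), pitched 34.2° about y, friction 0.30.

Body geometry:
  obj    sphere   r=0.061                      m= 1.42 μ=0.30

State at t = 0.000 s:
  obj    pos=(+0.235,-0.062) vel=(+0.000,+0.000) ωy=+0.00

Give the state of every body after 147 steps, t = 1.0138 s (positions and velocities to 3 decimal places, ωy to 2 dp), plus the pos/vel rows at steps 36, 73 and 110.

State at t = 1.0138 s:
  obj    pos=(+1.645,-1.020) vel=(+2.781,-1.890) ωy=+55.10

Key-timestep trajectory:
   step    t(s)  obj.x    obj.z    obj.vx   obj.vz 
     36  0.2483   +0.320  -0.119  +0.681  -0.463
     73  0.5034   +0.583  -0.298  +1.381  -0.939
    110  0.7586   +1.025  -0.598  +2.081  -1.414


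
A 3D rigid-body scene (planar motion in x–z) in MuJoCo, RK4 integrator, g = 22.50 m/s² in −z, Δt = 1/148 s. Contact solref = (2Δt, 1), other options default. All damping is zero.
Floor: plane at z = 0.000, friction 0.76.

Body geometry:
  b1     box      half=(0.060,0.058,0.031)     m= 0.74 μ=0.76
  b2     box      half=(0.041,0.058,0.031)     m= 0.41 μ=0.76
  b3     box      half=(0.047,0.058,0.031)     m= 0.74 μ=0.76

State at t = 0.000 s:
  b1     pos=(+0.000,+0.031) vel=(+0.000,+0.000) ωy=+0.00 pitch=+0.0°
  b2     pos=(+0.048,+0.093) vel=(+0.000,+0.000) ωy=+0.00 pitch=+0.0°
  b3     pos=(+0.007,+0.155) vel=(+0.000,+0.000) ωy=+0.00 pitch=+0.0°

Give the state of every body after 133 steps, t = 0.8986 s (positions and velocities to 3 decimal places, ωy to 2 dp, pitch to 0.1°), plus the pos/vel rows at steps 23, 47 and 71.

State at t = 0.8986 s:
  b1     pos=(+0.000,+0.031) vel=(+0.000,+0.000) ωy=+0.00 pitch=+0.0°
  b2     pos=(+0.048,+0.093) vel=(+0.000,+0.000) ωy=+0.00 pitch=+0.1°
  b3     pos=(-0.037,+0.109) vel=(+0.000,+0.000) ωy=+0.00 pitch=-90.0°

Key-timestep trajectory:
   step    t(s)  b1.x    b1.z    b1.vx   b1.vz   b2.x    b2.z    b2.vx   b2.vz   b3.x    b3.z    b3.vx   b3.vz 
     23  0.1554   +0.000  +0.031  +0.000  +0.000   +0.048  +0.093  +0.001  +0.000   +0.003  +0.154  -0.079  -0.011
     47  0.3176   +0.000  +0.031  -0.005  -0.001   +0.048  +0.093  -0.007  +0.001   -0.041  +0.106  -0.266  +0.220
     71  0.4797   +0.000  +0.031  -0.001  +0.000   +0.048  +0.093  -0.001  +0.000   -0.038  +0.109  +0.325  -0.144


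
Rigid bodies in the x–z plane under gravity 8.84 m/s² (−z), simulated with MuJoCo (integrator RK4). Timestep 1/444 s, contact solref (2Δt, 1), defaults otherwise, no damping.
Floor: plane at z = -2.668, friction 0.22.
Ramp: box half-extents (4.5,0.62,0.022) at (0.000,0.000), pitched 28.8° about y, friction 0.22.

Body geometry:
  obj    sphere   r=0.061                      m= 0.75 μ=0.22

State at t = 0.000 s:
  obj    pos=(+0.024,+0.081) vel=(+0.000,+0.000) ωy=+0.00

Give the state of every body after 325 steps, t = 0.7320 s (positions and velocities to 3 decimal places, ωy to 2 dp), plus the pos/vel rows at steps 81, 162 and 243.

State at t = 0.7320 s:
  obj    pos=(+0.738,-0.311) vel=(+1.951,-1.073) ωy=+36.50

Key-timestep trajectory:
   step    t(s)  obj.x    obj.z    obj.vx   obj.vz 
     81  0.1824   +0.069  +0.057  +0.486  -0.267
    162  0.3649   +0.202  -0.016  +0.973  -0.535
    243  0.5473   +0.424  -0.138  +1.459  -0.802


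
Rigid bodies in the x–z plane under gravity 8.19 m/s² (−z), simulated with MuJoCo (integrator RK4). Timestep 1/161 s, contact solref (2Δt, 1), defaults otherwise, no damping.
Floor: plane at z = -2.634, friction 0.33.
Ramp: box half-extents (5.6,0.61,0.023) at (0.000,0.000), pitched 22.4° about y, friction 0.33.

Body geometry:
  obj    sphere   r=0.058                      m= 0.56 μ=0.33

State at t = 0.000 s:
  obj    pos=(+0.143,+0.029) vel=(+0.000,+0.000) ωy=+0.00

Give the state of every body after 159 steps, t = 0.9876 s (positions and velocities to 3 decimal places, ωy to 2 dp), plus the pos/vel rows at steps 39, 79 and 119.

State at t = 0.9876 s:
  obj    pos=(+1.148,-0.386) vel=(+2.035,-0.839) ωy=+37.95

Key-timestep trajectory:
   step    t(s)  obj.x    obj.z    obj.vx   obj.vz 
     39  0.2422   +0.203  +0.004  +0.499  -0.206
     79  0.4907   +0.391  -0.074  +1.011  -0.417
    119  0.7391   +0.706  -0.203  +1.523  -0.628


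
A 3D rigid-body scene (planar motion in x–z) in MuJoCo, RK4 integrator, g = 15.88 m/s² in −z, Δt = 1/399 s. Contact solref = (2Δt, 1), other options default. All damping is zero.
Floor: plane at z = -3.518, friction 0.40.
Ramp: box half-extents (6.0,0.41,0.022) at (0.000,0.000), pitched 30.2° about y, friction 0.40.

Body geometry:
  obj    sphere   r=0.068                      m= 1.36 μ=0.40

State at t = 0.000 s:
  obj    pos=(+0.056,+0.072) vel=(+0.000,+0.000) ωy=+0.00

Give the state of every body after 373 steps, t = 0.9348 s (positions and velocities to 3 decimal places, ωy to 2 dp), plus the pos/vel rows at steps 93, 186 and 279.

State at t = 0.9348 s:
  obj    pos=(+2.211,-1.183) vel=(+4.610,-2.683) ωy=+78.43

Key-timestep trajectory:
   step    t(s)  obj.x    obj.z    obj.vx   obj.vz 
     93  0.2331   +0.190  -0.006  +1.150  -0.669
    186  0.4662   +0.592  -0.240  +2.299  -1.338
    279  0.6992   +1.262  -0.630  +3.448  -2.007


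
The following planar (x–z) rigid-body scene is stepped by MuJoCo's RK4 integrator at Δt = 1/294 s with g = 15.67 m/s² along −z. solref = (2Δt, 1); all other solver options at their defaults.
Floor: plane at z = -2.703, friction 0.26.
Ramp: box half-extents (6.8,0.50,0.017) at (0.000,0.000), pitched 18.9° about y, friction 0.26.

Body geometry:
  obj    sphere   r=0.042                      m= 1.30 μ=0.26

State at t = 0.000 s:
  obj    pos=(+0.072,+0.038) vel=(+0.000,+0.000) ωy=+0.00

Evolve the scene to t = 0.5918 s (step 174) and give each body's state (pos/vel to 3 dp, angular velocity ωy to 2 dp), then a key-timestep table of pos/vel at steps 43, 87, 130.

State at t = 0.5918 s:
  obj    pos=(+0.673,-0.168) vel=(+2.030,-0.695) ωy=+51.08

Key-timestep trajectory:
   step    t(s)  obj.x    obj.z    obj.vx   obj.vz 
     43  0.1463   +0.109  +0.025  +0.502  -0.172
     87  0.2959   +0.222  -0.014  +1.015  -0.348
    130  0.4422   +0.407  -0.077  +1.517  -0.519


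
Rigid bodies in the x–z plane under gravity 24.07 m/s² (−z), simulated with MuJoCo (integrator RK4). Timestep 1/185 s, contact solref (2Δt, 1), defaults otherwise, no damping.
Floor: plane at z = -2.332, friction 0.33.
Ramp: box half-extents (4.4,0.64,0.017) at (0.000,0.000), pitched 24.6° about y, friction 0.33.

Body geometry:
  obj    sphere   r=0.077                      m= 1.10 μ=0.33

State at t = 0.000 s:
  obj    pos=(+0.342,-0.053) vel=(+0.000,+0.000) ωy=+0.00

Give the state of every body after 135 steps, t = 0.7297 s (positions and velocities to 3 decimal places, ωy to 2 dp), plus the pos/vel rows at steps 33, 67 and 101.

State at t = 0.7297 s:
  obj    pos=(+2.075,-0.847) vel=(+4.749,-2.174) ωy=+67.81

Key-timestep trajectory:
   step    t(s)  obj.x    obj.z    obj.vx   obj.vz 
     33  0.1784   +0.446  -0.101  +1.161  -0.532
     67  0.3622   +0.769  -0.249  +2.357  -1.079
    101  0.5459   +1.312  -0.497  +3.553  -1.627


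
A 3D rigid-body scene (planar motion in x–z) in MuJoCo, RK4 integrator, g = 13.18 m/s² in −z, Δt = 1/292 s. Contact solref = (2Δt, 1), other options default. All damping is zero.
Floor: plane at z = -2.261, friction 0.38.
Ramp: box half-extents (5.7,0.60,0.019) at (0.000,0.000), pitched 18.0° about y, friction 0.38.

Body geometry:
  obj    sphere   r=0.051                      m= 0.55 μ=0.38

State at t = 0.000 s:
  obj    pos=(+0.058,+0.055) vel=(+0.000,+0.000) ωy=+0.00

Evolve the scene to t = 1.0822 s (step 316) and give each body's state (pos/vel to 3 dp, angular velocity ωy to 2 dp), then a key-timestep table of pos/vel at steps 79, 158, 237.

State at t = 1.0822 s:
  obj    pos=(+1.678,-0.472) vel=(+2.994,-0.973) ωy=+61.72

Key-timestep trajectory:
   step    t(s)  obj.x    obj.z    obj.vx   obj.vz 
     79  0.2705   +0.159  +0.022  +0.749  -0.243
    158  0.5411   +0.463  -0.077  +1.497  -0.486
    237  0.8116   +0.969  -0.241  +2.246  -0.730


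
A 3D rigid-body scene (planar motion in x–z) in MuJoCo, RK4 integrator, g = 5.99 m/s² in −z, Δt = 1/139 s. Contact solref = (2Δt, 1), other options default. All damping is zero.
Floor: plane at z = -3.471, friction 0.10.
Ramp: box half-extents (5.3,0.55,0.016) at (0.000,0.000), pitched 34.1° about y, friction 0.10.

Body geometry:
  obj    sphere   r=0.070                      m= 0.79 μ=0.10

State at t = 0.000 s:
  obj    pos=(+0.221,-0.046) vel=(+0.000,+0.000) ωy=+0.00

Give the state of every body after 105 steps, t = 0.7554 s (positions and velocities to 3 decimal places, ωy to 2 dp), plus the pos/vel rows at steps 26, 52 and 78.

State at t = 0.7554 s:
  obj    pos=(+0.897,-0.503) vel=(+1.793,-1.206) ωy=+13.40

Key-timestep trajectory:
   step    t(s)  obj.x    obj.z    obj.vx   obj.vz 
     26  0.1871   +0.263  -0.074  +0.451  -0.286
     52  0.3741   +0.387  -0.158  +0.891  -0.592
     78  0.5612   +0.594  -0.298  +1.342  -0.877


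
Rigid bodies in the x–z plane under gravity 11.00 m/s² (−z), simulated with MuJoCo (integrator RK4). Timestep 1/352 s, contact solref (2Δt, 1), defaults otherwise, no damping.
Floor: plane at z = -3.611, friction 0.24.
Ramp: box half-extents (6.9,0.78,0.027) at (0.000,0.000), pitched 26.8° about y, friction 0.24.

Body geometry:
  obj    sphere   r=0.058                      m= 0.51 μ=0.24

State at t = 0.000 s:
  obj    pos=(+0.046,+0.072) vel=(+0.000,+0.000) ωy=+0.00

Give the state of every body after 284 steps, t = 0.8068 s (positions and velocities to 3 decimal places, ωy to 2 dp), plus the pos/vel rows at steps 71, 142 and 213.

State at t = 0.8068 s:
  obj    pos=(+1.075,-0.448) vel=(+2.551,-1.289) ωy=+49.27

Key-timestep trajectory:
   step    t(s)  obj.x    obj.z    obj.vx   obj.vz 
     71  0.2017   +0.110  +0.039  +0.638  -0.322
    142  0.4034   +0.303  -0.058  +1.276  -0.644
    213  0.6051   +0.625  -0.220  +1.914  -0.967


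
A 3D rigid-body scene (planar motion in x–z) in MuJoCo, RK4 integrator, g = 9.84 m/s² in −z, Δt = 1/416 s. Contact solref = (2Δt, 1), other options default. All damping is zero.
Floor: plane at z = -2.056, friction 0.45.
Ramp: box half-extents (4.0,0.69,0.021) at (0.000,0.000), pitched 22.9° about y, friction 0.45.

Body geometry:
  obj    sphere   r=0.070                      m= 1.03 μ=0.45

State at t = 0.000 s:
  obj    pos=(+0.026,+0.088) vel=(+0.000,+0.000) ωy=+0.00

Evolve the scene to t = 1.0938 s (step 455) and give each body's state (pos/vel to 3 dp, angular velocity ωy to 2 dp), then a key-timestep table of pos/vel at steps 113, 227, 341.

State at t = 1.0938 s:
  obj    pos=(+1.533,-0.549) vel=(+2.756,-1.164) ωy=+42.73

Key-timestep trajectory:
   step    t(s)  obj.x    obj.z    obj.vx   obj.vz 
    113  0.2716   +0.119  +0.049  +0.684  -0.289
    227  0.5457   +0.401  -0.071  +1.375  -0.581
    341  0.8197   +0.872  -0.270  +2.065  -0.872


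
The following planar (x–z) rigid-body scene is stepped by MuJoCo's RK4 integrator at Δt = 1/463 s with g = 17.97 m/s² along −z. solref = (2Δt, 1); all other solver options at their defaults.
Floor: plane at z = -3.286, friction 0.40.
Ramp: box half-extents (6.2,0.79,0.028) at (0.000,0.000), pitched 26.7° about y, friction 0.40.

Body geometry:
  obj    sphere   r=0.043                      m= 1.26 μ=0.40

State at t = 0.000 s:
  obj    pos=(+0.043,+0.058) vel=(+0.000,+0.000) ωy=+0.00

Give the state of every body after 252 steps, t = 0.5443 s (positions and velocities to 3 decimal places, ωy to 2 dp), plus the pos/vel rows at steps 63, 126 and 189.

State at t = 0.5443 s:
  obj    pos=(+0.806,-0.326) vel=(+2.804,-1.410) ωy=+72.99

Key-timestep trajectory:
   step    t(s)  obj.x    obj.z    obj.vx   obj.vz 
     63  0.1361   +0.091  +0.034  +0.701  -0.353
    126  0.2721   +0.234  -0.038  +1.402  -0.705
    189  0.4082   +0.472  -0.158  +2.103  -1.058


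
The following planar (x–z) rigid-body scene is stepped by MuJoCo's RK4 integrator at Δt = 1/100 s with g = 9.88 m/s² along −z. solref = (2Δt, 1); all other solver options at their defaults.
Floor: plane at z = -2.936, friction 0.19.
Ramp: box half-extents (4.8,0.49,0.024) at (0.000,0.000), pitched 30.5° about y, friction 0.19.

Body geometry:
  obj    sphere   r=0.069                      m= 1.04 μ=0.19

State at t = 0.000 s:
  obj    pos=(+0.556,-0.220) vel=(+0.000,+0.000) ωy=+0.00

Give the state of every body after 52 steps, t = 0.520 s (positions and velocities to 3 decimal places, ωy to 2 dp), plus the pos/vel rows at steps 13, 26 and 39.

State at t = 0.520 s:
  obj    pos=(+0.974,-0.466) vel=(+1.605,-0.946) ωy=+26.96

Key-timestep trajectory:
   step    t(s)  obj.x    obj.z    obj.vx   obj.vz 
     13  0.1300   +0.582  -0.235  +0.402  -0.236
     26  0.2600   +0.661  -0.281  +0.803  -0.473
     39  0.3900   +0.791  -0.358  +1.204  -0.709


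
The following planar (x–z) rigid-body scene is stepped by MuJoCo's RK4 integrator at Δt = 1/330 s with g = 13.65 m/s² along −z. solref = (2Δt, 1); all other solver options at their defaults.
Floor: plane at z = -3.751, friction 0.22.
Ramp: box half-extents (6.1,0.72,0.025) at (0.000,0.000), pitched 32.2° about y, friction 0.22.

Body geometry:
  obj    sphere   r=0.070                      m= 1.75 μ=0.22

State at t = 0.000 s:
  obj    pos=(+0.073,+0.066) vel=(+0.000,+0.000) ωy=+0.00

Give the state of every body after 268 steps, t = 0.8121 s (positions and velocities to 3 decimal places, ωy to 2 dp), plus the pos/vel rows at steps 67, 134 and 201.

State at t = 0.8121 s:
  obj    pos=(+1.523,-0.847) vel=(+3.571,-2.249) ωy=+60.26

Key-timestep trajectory:
   step    t(s)  obj.x    obj.z    obj.vx   obj.vz 
     67  0.2030   +0.164  +0.009  +0.893  -0.562
    134  0.4061   +0.436  -0.162  +1.785  -1.124
    201  0.6091   +0.889  -0.447  +2.678  -1.686


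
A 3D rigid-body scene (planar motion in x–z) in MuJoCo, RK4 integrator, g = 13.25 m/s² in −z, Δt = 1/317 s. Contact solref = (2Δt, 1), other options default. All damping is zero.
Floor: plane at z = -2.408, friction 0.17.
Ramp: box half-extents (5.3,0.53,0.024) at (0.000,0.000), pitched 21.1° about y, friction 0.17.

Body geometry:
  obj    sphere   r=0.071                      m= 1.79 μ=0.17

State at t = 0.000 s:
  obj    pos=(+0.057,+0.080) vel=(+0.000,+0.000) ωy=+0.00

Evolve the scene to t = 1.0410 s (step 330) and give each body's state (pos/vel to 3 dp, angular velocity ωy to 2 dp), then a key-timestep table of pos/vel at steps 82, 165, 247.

State at t = 1.0410 s:
  obj    pos=(+1.780,-0.585) vel=(+3.309,-1.277) ωy=+49.95

Key-timestep trajectory:
   step    t(s)  obj.x    obj.z    obj.vx   obj.vz 
     82  0.2587   +0.163  +0.039  +0.822  -0.317
    165  0.5205   +0.488  -0.086  +1.655  -0.638
    247  0.7792   +1.022  -0.293  +2.477  -0.956


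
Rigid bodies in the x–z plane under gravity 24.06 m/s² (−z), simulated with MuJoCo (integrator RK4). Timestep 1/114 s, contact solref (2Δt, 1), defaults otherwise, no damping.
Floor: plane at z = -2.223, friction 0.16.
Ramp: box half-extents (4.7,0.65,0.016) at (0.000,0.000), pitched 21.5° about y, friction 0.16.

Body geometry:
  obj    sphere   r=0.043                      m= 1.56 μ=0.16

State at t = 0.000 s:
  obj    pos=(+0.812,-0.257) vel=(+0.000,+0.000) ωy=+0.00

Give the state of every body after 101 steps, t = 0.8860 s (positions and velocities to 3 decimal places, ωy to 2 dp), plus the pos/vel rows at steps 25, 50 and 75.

State at t = 0.8860 s:
  obj    pos=(+3.113,-1.163) vel=(+5.192,-2.045) ωy=+129.71

Key-timestep trajectory:
   step    t(s)  obj.x    obj.z    obj.vx   obj.vz 
     25  0.2193   +0.953  -0.312  +1.286  -0.506
     50  0.4386   +1.376  -0.479  +2.571  -1.013
     75  0.6579   +2.081  -0.756  +3.856  -1.519


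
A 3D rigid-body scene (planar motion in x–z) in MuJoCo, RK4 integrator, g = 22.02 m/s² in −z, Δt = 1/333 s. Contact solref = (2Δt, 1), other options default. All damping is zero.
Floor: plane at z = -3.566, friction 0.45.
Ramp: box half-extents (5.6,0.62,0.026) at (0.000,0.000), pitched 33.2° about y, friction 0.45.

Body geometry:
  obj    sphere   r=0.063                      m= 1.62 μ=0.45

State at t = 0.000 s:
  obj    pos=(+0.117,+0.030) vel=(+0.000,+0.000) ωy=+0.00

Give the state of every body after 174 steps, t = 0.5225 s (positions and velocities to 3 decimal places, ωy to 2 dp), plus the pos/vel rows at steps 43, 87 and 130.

State at t = 0.5225 s:
  obj    pos=(+1.101,-0.614) vel=(+3.766,-2.464) ωy=+71.42

Key-timestep trajectory:
   step    t(s)  obj.x    obj.z    obj.vx   obj.vz 
     43  0.1291   +0.177  -0.010  +0.931  -0.609
     87  0.2613   +0.363  -0.131  +1.883  -1.232
    130  0.3904   +0.666  -0.330  +2.814  -1.841


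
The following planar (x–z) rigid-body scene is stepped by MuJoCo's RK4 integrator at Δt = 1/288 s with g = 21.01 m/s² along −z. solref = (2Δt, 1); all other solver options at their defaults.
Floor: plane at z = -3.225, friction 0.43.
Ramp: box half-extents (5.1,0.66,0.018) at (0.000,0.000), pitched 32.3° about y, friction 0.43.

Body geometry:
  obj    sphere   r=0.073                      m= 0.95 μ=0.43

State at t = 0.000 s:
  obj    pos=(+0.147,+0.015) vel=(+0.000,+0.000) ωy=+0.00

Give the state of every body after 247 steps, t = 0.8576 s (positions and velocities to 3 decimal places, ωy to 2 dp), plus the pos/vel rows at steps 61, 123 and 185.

State at t = 0.8576 s:
  obj    pos=(+2.640,-1.561) vel=(+5.813,-3.675) ωy=+94.20

Key-timestep trajectory:
   step    t(s)  obj.x    obj.z    obj.vx   obj.vz 
     61  0.2118   +0.299  -0.081  +1.436  -0.908
    123  0.4271   +0.765  -0.376  +2.895  -1.830
    185  0.6424   +1.546  -0.869  +4.354  -2.753


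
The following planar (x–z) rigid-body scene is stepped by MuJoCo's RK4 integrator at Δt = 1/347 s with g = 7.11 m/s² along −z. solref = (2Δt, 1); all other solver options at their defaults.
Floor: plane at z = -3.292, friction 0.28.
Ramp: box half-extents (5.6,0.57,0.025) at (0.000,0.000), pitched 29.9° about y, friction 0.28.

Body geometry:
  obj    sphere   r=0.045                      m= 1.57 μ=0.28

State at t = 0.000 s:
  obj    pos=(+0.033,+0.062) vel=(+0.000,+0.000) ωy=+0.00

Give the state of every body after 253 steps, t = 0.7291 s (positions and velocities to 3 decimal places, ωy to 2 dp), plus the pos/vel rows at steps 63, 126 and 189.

State at t = 0.7291 s:
  obj    pos=(+0.616,-0.274) vel=(+1.600,-0.920) ωy=+41.01

Key-timestep trajectory:
   step    t(s)  obj.x    obj.z    obj.vx   obj.vz 
     63  0.1816   +0.069  +0.041  +0.399  -0.229
    126  0.3631   +0.178  -0.021  +0.797  -0.458
    189  0.5447   +0.359  -0.125  +1.195  -0.687


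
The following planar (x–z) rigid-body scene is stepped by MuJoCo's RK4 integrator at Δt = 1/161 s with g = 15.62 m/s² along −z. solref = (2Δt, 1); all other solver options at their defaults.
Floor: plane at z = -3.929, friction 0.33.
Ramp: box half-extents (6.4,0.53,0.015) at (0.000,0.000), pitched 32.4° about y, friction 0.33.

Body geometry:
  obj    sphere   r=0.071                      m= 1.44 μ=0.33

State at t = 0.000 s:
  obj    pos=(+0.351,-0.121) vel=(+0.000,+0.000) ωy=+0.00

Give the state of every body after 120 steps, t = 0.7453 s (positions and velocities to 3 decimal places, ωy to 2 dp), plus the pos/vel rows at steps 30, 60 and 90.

State at t = 0.7453 s:
  obj    pos=(+1.753,-1.011) vel=(+3.763,-2.388) ωy=+62.74

Key-timestep trajectory:
   step    t(s)  obj.x    obj.z    obj.vx   obj.vz 
     30  0.1863   +0.439  -0.177  +0.941  -0.597
     60  0.3727   +0.702  -0.343  +1.881  -1.194
     90  0.5590   +1.140  -0.622  +2.822  -1.791


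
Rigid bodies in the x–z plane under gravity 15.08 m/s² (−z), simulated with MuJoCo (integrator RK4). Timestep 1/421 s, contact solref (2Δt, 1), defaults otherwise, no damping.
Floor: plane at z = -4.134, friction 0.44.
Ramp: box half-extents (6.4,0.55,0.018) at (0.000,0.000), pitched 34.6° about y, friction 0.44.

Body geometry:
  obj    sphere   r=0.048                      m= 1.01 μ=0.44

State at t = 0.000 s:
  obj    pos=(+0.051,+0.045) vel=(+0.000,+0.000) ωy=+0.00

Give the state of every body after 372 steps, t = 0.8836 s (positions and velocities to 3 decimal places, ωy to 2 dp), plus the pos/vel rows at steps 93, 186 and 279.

State at t = 0.8836 s:
  obj    pos=(+2.017,-1.311) vel=(+4.449,-3.069) ωy=+112.59

Key-timestep trajectory:
   step    t(s)  obj.x    obj.z    obj.vx   obj.vz 
     93  0.2209   +0.174  -0.040  +1.112  -0.767
    186  0.4418   +0.542  -0.294  +2.224  -1.535
    279  0.6627   +1.157  -0.718  +3.337  -2.302


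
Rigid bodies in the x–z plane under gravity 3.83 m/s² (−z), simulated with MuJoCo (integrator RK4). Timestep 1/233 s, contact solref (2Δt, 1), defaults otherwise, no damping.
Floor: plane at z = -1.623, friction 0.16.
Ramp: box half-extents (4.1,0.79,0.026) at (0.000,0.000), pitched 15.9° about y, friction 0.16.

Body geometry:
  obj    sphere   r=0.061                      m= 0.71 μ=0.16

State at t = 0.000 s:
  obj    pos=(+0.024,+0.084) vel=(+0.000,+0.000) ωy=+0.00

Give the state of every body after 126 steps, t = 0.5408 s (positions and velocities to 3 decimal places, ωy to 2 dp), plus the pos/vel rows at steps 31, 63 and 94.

State at t = 0.5408 s:
  obj    pos=(+0.129,+0.054) vel=(+0.390,-0.111) ωy=+6.64

Key-timestep trajectory:
   step    t(s)  obj.x    obj.z    obj.vx   obj.vz 
     31  0.1330   +0.030  +0.082  +0.096  -0.027
     63  0.2704   +0.050  +0.076  +0.195  -0.056
     94  0.4034   +0.083  +0.067  +0.291  -0.083


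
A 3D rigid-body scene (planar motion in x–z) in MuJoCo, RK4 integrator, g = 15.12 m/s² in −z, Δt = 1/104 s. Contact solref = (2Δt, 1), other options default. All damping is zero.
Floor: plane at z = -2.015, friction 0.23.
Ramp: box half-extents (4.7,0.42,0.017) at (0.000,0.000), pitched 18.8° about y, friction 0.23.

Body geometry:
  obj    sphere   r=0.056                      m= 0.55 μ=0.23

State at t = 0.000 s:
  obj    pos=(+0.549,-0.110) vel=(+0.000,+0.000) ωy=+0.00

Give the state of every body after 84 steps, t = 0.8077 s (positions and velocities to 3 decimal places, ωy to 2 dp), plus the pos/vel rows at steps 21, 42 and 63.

State at t = 0.8077 s:
  obj    pos=(+1.624,-0.476) vel=(+2.661,-0.906) ωy=+50.18

Key-timestep trajectory:
   step    t(s)  obj.x    obj.z    obj.vx   obj.vz 
     21  0.2019   +0.616  -0.133  +0.666  -0.227
     42  0.4038   +0.818  -0.201  +1.331  -0.453
     63  0.6058   +1.154  -0.316  +1.996  -0.680


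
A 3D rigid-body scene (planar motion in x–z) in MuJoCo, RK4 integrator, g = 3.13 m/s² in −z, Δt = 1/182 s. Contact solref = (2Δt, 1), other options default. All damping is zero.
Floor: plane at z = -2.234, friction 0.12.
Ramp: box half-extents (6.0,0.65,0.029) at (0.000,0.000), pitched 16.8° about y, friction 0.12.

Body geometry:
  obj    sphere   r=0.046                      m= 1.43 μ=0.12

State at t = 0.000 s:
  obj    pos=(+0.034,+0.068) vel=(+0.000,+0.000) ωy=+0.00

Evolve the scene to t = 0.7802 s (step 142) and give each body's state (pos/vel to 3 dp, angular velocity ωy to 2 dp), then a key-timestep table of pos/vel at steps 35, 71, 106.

State at t = 0.7802 s:
  obj    pos=(+0.222,+0.011) vel=(+0.483,-0.146) ωy=+10.96

Key-timestep trajectory:
   step    t(s)  obj.x    obj.z    obj.vx   obj.vz 
     35  0.1923   +0.045  +0.065  +0.119  -0.036
     71  0.3901   +0.081  +0.054  +0.241  -0.073
    106  0.5824   +0.139  +0.036  +0.360  -0.109


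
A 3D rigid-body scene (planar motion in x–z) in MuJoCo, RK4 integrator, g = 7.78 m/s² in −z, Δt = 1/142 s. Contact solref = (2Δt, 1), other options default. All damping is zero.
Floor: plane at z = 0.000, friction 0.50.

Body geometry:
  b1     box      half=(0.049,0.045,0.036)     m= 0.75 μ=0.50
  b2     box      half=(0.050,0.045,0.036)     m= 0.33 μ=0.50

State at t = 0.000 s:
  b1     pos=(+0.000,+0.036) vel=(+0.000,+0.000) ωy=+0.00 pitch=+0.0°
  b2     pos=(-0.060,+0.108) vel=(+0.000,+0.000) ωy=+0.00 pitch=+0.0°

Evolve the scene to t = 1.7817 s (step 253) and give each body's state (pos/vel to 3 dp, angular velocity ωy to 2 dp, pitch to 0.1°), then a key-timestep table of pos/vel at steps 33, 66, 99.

State at t = 1.7817 s:
  b1     pos=(+0.000,+0.036) vel=(+0.000,+0.000) ωy=+0.00 pitch=+0.0°
  b2     pos=(-0.108,+0.050) vel=(+0.000,+0.000) ωy=+0.00 pitch=-90.0°

Key-timestep trajectory:
   step    t(s)  b1.x    b1.z    b1.vx   b1.vz   b2.x    b2.z    b2.vx   b2.vz 
     33  0.2324   +0.000  +0.036  +0.000  +0.000   -0.092  +0.069  -0.223  -0.669
     66  0.4648   +0.000  +0.036  +0.000  +0.000   -0.134  +0.061  -0.017  +0.004
     99  0.6972   +0.000  +0.036  +0.000  +0.000   -0.106  +0.049  +0.153  +0.029


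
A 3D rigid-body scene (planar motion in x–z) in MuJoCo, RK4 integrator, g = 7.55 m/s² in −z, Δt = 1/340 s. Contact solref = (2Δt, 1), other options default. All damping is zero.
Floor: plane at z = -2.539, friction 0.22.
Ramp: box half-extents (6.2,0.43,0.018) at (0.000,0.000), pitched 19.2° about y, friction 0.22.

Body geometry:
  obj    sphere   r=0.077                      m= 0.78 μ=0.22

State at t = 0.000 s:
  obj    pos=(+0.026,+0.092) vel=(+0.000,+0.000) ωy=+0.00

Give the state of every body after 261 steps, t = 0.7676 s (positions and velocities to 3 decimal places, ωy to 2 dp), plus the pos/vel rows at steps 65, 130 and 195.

State at t = 0.7676 s:
  obj    pos=(+0.519,-0.080) vel=(+1.286,-0.448) ωy=+17.68

Key-timestep trajectory:
   step    t(s)  obj.x    obj.z    obj.vx   obj.vz 
     65  0.1912   +0.057  +0.081  +0.320  -0.112
    130  0.3824   +0.148  +0.049  +0.640  -0.223
    195  0.5735   +0.301  -0.004  +0.961  -0.335


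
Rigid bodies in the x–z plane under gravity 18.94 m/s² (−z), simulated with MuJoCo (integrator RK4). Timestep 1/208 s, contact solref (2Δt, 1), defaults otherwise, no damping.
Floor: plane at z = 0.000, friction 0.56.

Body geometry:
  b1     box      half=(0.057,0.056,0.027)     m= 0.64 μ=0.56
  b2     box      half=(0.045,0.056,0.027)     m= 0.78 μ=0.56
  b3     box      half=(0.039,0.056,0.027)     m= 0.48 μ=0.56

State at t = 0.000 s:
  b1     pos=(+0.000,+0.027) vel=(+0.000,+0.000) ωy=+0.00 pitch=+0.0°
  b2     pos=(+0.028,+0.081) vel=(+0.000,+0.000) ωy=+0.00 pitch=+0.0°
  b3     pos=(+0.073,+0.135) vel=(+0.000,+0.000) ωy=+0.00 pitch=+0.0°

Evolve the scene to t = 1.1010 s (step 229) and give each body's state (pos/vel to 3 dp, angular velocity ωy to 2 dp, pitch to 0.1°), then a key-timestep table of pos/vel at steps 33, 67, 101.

State at t = 1.1010 s:
  b1     pos=(+0.000,+0.027) vel=(+0.000,+0.000) ωy=+0.00 pitch=+0.0°
  b2     pos=(+0.028,+0.081) vel=(+0.000,+0.000) ωy=+0.00 pitch=+0.0°
  b3     pos=(+0.165,+0.027) vel=(+0.000,+0.000) ωy=+0.00 pitch=+180.0°

Key-timestep trajectory:
   step    t(s)  b1.x    b1.z    b1.vx   b1.vz   b2.x    b2.z    b2.vx   b2.vz   b3.x    b3.z    b3.vx   b3.vz 
     33  0.1587   +0.000  +0.027  +0.000  +0.000   +0.028  +0.081  +0.000  +0.000   +0.075  +0.135  +0.030  -0.002
     67  0.3221   +0.000  +0.027  +0.000  +0.000   +0.028  +0.081  +0.000  +0.000   +0.100  +0.115  +0.312  -0.684
    101  0.4856   +0.000  +0.027  +0.000  +0.000   +0.028  +0.081  +0.000  +0.000   +0.137  +0.046  +0.260  -0.061
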